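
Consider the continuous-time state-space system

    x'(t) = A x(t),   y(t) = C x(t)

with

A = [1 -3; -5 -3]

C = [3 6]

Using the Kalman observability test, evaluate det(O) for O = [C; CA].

81

CA = [[-27, -27]]
Observability matrix O = [C; CA] = [[3, 6], [-27, -27]]
det(O) = 3·(-27) - 6·(-27) = -81 - (-162) = 81
Since det(O) ≠ 0, rank(O) = 2 and the system is completely observable.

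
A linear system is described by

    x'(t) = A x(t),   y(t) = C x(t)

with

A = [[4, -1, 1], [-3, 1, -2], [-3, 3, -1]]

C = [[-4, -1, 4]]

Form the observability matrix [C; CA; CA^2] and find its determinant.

CA = [[-25, 15, -6]]
CA^2 = [[-127, 22, -49]]
Observability matrix O = [C; CA; CA^2] = [[-4, -1, 4], [-25, 15, -6], [-127, 22, -49]]
Expanding along the first row, det(O) = (-4)·(15·(-49) - (-6)·22) - (-1)·((-25)·(-49) - (-6)·(-127)) + 4·((-25)·22 - 15·(-127)) = (-4)·(-603) - (-1)·463 + 4·1355 = 8295
Since det(O) ≠ 0, rank(O) = 3 and the system is completely observable.

8295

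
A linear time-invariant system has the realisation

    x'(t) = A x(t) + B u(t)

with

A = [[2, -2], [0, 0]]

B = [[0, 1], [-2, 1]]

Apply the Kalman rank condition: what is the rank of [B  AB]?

2

AB = [[4, 0], [0, 0]]
Controllability matrix C = [B  AB] = [[0, 1, 4, 0], [-2, 1, 0, 0]]
Take the 2×2 submatrix of C formed by columns 1, 2: [[0, 1], [-2, 1]]. Its determinant is 0·1 - 1·(-2) = 0 - (-2) = 2 ≠ 0.
So rank(C) ≥ 2; since C has 2 rows, rank(C) = 2.
rank(C) = 2 = n, so the pair (A, B) is completely controllable.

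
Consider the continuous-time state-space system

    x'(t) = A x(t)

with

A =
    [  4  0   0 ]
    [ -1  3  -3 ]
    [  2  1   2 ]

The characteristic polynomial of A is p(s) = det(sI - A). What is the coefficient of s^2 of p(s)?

-9

Expand det(sI - A) for the 3×3 matrix.
p(s) = s^3 - 9s^2 + 29s - 36.
(Check: constant term = det(-A) = (-1)^3 det A = -36; coefficient of s^2 = -tr A = -9.)
The coefficient of s^2 is -9.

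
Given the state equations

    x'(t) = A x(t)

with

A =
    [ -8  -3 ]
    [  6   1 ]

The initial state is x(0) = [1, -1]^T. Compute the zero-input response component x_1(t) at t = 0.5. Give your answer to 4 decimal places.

det(sI - A) = s^2 - (tr A)s + det A, with tr A = (-8) + 1 = -7 and det A = (-8)·1 - (-3)·6 = -8 - (-18) = 10.
So p(s) = det(sI - A) = s^2 + 7s + 10.
Factor s^2 + 7s + 10: two numbers with sum -7 and product 10 are -2 and -5, so s^2 + 7s + 10 = (s + 2)(s + 5).
Hence p(s) = (s + 2) (s + 5), with roots -5, -2.
The eigenvalues -5, -2 are distinct and real, so A is diagonalisable and x(t) = e^{At} x(0) = V diag(e^{λ_i t}) V^{-1} x(0), where the columns of V are the eigenvectors.
λ = -5: A - (-5)I = [[-3, -3], [6, 6]]. Row 1 gives (-3)·v1 + (-3)·v2 = 0, so take v_1 = [-1, 1]^T.
λ = -2: A - (-2)I = [[-6, -3], [6, 3]]. Row 1 gives (-6)·v1 + (-3)·v2 = 0, so take v_2 = [-1, 2]^T.
V = [v_1 v_2] = [[-1, -1], [1, 2]] has det V = -1, so V^{-1} = adj(V)/det V = [[-2, -1], [1, 1]].
Modal coordinates z(0) = V^{-1} x(0): (-2)·1 + (-1)·(-1) = -1; 1·1 + 1·(-1) = 0; so z(0) = [-1, 0]^T.
x_1(t) = Σ_i (v_i)_1 · z_i(0) · e^{λ_i t} (row 1 of V times the modal terms).
x_1(0.5) = (-1)·(-1)·e^{-5·0.5} + (-1)·0·e^{-2·0.5} = 1·0.082085 + 0·0.367879 = 0.0821.

0.0821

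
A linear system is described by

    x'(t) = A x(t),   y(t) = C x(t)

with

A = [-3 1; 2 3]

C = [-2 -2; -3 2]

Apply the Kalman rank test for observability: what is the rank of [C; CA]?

CA = [[2, -8], [13, 3]]
Observability matrix O = [C; CA] = [[-2, -2], [-3, 2], [2, -8], [13, 3]]
Take the 2×2 submatrix of O formed by rows 1, 2: [[-2, -2], [-3, 2]]. Its determinant is (-2)·2 - (-2)·(-3) = -4 - 6 = -10 ≠ 0.
So rank(O) ≥ 2; since O has 2 columns, rank(O) = 2.
rank(O) = 2 = n, so the pair (A, C) is completely observable.

2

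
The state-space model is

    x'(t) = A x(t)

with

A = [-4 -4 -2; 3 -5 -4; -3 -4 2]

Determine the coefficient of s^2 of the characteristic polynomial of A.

Expand det(sI - A) for the 3×3 matrix.
p(s) = s^3 + 7s^2 - 8s - 134.
(Check: constant term = det(-A) = (-1)^3 det A = -134; coefficient of s^2 = -tr A = 7.)
The coefficient of s^2 is 7.

7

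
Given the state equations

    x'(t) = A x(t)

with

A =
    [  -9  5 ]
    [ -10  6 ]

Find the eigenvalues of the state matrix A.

-4, 1

det(sI - A) = s^2 - (tr A)s + det A, with tr A = (-9) + 6 = -3 and det A = (-9)·6 - 5·(-10) = -54 - (-50) = -4.
So p(s) = det(sI - A) = s^2 + 3s - 4.
Factor s^2 + 3s - 4: two numbers with sum -3 and product -4 are 1 and -4, so s^2 + 3s - 4 = (s - 1)(s + 4).
Hence p(s) = (s - 1) (s + 4), with roots -4, 1.
At least one eigenvalue has non-negative real part, so the system is not asymptotically stable.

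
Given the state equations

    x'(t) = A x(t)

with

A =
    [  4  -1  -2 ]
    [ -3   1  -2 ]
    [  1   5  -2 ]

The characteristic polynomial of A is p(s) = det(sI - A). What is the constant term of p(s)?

-72

Expand det(sI - A) for the 3×3 matrix.
p(s) = s^3 - 3s^2 + 3s - 72.
(Check: constant term = det(-A) = (-1)^3 det A = -72; coefficient of s^2 = -tr A = -3.)
The constant term is -72.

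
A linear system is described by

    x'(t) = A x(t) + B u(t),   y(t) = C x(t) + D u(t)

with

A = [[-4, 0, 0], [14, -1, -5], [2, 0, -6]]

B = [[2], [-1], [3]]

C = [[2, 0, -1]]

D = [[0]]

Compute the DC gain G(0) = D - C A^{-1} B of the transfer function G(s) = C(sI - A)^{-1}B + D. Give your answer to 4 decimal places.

0.3333

G(0) = C(-A)^{-1}B + D = -C A^{-1} B + D.
det A = -24, so A^{-1} = (1/-24)·adj(A) = [[-1/4, 0, 0], [-37/12, -1, 5/6], [-1/12, 0, -1/6]]
A^{-1} B = [-1/2, -8/3, -2/3]^T
C A^{-1} B = -1/3
G(0) = D - C A^{-1} B = 0 - (-1/3) = 1/3 ≈ 0.3333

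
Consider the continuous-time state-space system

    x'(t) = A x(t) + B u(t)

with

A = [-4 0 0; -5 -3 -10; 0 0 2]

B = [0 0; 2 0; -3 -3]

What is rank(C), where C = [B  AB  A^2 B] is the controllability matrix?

2

AB = [[0, 0], [24, 30], [-6, -6]]
A^2B = [[0, 0], [-12, -30], [-12, -12]]
Controllability matrix C = [B  AB  A^2B] = [[0, 0, 0, 0, 0, 0], [2, 0, 24, 30, -12, -30], [-3, -3, -6, -6, -12, -12]]
Row 1 of C is identically zero, so rank(C) ≤ 2.
The 2×2 minor from rows 2, 3, columns 1, 2 is 2·(-3) - 0·(-3) = -6 - 0 = -6 ≠ 0, so rank(C) = 2.
rank(C) = 2 < n = 3, so the pair (A, B) is not completely controllable.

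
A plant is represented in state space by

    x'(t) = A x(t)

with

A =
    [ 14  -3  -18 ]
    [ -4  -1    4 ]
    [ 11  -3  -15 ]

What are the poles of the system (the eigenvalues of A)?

-4, -1, 3

det(sI - A) = s^3 - (tr A)s^2 + (M11 + M22 + M33)s - det A, where Mii is the 2×2 principal minor of A obtained by deleting row i and column i.
tr A = 14 + (-1) + (-15) = -2; M11 = (-1)·(-15) - 4·(-3) = 15 - (-12) = 27; M22 = 14·(-15) - (-18)·11 = -210 - (-198) = -12; M33 = 14·(-1) - (-3)·(-4) = -14 - 12 = -26; sum of minors = -11.
det A = 14·((-1)·(-15) - 4·(-3)) - (-3)·((-4)·(-15) - 4·11) + (-18)·((-4)·(-3) - (-1)·11) = 14·27 - (-3)·16 + (-18)·23 = 12.
So p(s) = det(sI - A) = s^3 + 2s^2 - 11s - 12.
Rational-root test: any integer root divides -12. Testing small divisors, s = -1 works: p(-1) = -1 + 2 + 11 + (-12) = 0, so (s + 1) is a factor.
Dividing, p(s) = (s + 1)(s^2 + s - 12).
Factor s^2 + s - 12: two numbers with sum -1 and product -12 are 3 and -4, so s^2 + s - 12 = (s - 3)(s + 4).
Hence p(s) = (s - 3) (s + 1) (s + 4), with roots -4, -1, 3.
At least one eigenvalue has non-negative real part, so the system is not asymptotically stable.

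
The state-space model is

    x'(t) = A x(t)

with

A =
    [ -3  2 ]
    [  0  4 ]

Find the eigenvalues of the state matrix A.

-3, 4

det(sI - A) = s^2 - (tr A)s + det A, with tr A = (-3) + 4 = 1 and det A = (-3)·4 - 2·0 = -12 - 0 = -12.
So p(s) = det(sI - A) = s^2 - s - 12.
Factor s^2 - s - 12: two numbers with sum 1 and product -12 are 4 and -3, so s^2 - s - 12 = (s - 4)(s + 3).
Hence p(s) = (s - 4) (s + 3), with roots -3, 4.
At least one eigenvalue has non-negative real part, so the system is not asymptotically stable.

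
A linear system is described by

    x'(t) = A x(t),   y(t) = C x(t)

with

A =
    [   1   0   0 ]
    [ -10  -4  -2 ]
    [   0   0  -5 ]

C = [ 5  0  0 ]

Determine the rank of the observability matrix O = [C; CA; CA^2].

1

CA = [[5, 0, 0]]
CA^2 = [[5, 0, 0]]
Observability matrix O = [C; CA; CA^2] = [[5, 0, 0], [5, 0, 0], [5, 0, 0]]
Every row of O is a scalar multiple of row 1 = [5, 0, 0] (multipliers 1, 1, 1), so the rows span a one-dimensional space.
O ≠ 0, hence rank(O) = 1.
rank(O) = 1 < n = 3, so the pair (A, C) is not completely observable.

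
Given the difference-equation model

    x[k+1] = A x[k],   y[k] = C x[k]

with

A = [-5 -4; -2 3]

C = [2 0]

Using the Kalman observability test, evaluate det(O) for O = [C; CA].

-16

CA = [[-10, -8]]
Observability matrix O = [C; CA] = [[2, 0], [-10, -8]]
det(O) = 2·(-8) - 0·(-10) = -16 - 0 = -16
Since det(O) ≠ 0, rank(O) = 2 and the system is completely observable.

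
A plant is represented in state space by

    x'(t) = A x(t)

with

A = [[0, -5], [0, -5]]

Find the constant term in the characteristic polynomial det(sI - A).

For a 2×2 matrix, det(sI - A) = s^2 - (tr A)s + det A.
tr A = -5, det A = 0.
So p(s) = s^2 + 5s.
The constant term is 0.

0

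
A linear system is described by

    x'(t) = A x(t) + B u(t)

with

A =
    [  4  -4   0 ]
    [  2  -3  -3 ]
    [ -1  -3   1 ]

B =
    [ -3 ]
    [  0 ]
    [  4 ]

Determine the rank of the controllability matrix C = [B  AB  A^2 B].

AB = [[-12], [-18], [7]]
A^2B = [[24], [9], [73]]
Controllability matrix C = [B  AB  A^2B] = [[-3, -12, 24], [0, -18, 9], [4, 7, 73]]
det(C) = (-3)·((-18)·73 - 9·7) - (-12)·(0·73 - 9·4) + 24·(0·7 - (-18)·4) = (-3)·(-1377) - (-12)·(-36) + 24·72 = 5427 ≠ 0, so rank(C) = 3.
rank(C) = 3 = n, so the pair (A, B) is completely controllable.

3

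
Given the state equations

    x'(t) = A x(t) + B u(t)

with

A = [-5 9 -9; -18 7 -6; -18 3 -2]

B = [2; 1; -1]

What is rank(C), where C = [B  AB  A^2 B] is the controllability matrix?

AB = [[8], [-23], [-31]]
A^2B = [[32], [-119], [-151]]
Controllability matrix C = [B  AB  A^2B] = [[2, 8, 32], [1, -23, -119], [-1, -31, -151]]
The rows r1, r2, r3 of C are linearly dependent: r1 - r2 + r3 = 0 (check each entry), so rank(C) ≤ 2.
The 2×2 minor from rows 1, 2, columns 1, 2 is 2·(-23) - 8·1 = -46 - 8 = -54 ≠ 0, so rank(C) = 2.
rank(C) = 2 < n = 3, so the pair (A, B) is not completely controllable.

2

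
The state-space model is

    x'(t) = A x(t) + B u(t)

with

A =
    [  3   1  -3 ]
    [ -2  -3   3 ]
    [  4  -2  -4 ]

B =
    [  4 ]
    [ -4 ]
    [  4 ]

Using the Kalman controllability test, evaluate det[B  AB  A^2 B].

-1152

AB = [[-4], [16], [8]]
A^2B = [[-20], [-16], [-80]]
Controllability matrix C = [B  AB  A^2B] = [[4, -4, -20], [-4, 16, -16], [4, 8, -80]]
Expanding along the first row, det(C) = 4·(16·(-80) - (-16)·8) - (-4)·((-4)·(-80) - (-16)·4) + (-20)·((-4)·8 - 16·4) = 4·(-1152) - (-4)·384 + (-20)·(-96) = -1152
Since det(C) ≠ 0, rank(C) = 3 and the system is completely controllable.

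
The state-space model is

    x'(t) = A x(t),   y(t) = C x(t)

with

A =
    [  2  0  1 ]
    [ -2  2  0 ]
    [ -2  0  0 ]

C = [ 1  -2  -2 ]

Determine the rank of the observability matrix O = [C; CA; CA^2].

3

CA = [[10, -4, 1]]
CA^2 = [[26, -8, 10]]
Observability matrix O = [C; CA; CA^2] = [[1, -2, -2], [10, -4, 1], [26, -8, 10]]
det(O) = 1·((-4)·10 - 1·(-8)) - (-2)·(10·10 - 1·26) + (-2)·(10·(-8) - (-4)·26) = 1·(-32) - (-2)·74 + (-2)·24 = 68 ≠ 0, so rank(O) = 3.
rank(O) = 3 = n, so the pair (A, C) is completely observable.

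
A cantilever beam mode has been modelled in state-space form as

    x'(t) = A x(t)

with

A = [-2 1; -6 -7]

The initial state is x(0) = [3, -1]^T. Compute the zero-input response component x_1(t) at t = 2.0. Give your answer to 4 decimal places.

0.0025

det(sI - A) = s^2 - (tr A)s + det A, with tr A = (-2) + (-7) = -9 and det A = (-2)·(-7) - 1·(-6) = 14 - (-6) = 20.
So p(s) = det(sI - A) = s^2 + 9s + 20.
Factor s^2 + 9s + 20: two numbers with sum -9 and product 20 are -4 and -5, so s^2 + 9s + 20 = (s + 4)(s + 5).
Hence p(s) = (s + 4) (s + 5), with roots -5, -4.
The eigenvalues -5, -4 are distinct and real, so A is diagonalisable and x(t) = e^{At} x(0) = V diag(e^{λ_i t}) V^{-1} x(0), where the columns of V are the eigenvectors.
λ = -5: A - (-5)I = [[3, 1], [-6, -2]]. Row 1 gives 3·v1 + 1·v2 = 0, so take v_1 = [-1, 3]^T.
λ = -4: A - (-4)I = [[2, 1], [-6, -3]]. Row 1 gives 2·v1 + 1·v2 = 0, so take v_2 = [1, -2]^T.
V = [v_1 v_2] = [[-1, 1], [3, -2]] has det V = -1, so V^{-1} = adj(V)/det V = [[2, 1], [3, 1]].
Modal coordinates z(0) = V^{-1} x(0): 2·3 + 1·(-1) = 5; 3·3 + 1·(-1) = 8; so z(0) = [5, 8]^T.
x_1(t) = Σ_i (v_i)_1 · z_i(0) · e^{λ_i t} (row 1 of V times the modal terms).
x_1(2.0) = (-1)·5·e^{-5·2.0} + 1·8·e^{-4·2.0} = (-5)·0.000045 + 8·0.000335 = 0.0025.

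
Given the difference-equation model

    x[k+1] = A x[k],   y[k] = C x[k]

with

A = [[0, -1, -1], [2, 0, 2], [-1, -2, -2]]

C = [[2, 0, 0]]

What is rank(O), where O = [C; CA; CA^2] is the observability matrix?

CA = [[0, -2, -2]]
CA^2 = [[-2, 4, 0]]
Observability matrix O = [C; CA; CA^2] = [[2, 0, 0], [0, -2, -2], [-2, 4, 0]]
det(O) = 2·((-2)·0 - (-2)·4) - 0·(0·0 - (-2)·(-2)) + 0·(0·4 - (-2)·(-2)) = 2·8 - 0·(-4) + 0·(-4) = 16 ≠ 0, so rank(O) = 3.
rank(O) = 3 = n, so the pair (A, C) is completely observable.

3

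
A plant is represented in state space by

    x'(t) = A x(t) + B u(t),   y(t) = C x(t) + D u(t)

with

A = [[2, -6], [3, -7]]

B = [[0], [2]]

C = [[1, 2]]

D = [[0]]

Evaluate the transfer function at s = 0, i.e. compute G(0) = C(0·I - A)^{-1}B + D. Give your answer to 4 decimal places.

-5.0000

G(0) = C(-A)^{-1}B + D = -C A^{-1} B + D.
det A = 4, so A^{-1} = (1/4)·adj(A) = [[-7/4, 3/2], [-3/4, 1/2]]
A^{-1} B = [3, 1]^T
C A^{-1} B = 5
G(0) = D - C A^{-1} B = 0 - (5) = -5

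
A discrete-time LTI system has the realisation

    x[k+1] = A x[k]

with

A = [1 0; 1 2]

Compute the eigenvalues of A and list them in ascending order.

det(zI - A) = z^2 - (tr A)z + det A, with tr A = 1 + 2 = 3 and det A = 1·2 - 0·1 = 2 - 0 = 2.
So p(z) = det(zI - A) = z^2 - 3z + 2.
Factor z^2 - 3z + 2: two numbers with sum 3 and product 2 are 2 and 1, so z^2 - 3z + 2 = (z - 2)(z - 1).
Hence p(z) = (z - 2) (z - 1), with roots 1, 2.

1, 2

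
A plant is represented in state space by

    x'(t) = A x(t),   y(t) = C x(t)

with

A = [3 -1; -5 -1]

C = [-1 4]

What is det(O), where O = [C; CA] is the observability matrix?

95

CA = [[-23, -3]]
Observability matrix O = [C; CA] = [[-1, 4], [-23, -3]]
det(O) = (-1)·(-3) - 4·(-23) = 3 - (-92) = 95
Since det(O) ≠ 0, rank(O) = 2 and the system is completely observable.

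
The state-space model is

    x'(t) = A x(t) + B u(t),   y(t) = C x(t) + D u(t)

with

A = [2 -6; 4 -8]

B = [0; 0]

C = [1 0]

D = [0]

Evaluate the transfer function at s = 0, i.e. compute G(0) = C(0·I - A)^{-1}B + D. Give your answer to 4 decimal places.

G(0) = C(-A)^{-1}B + D = -C A^{-1} B + D.
det A = 8, so A^{-1} = (1/8)·adj(A) = [[-1, 3/4], [-1/2, 1/4]]
A^{-1} B = [0, 0]^T
C A^{-1} B = 0
G(0) = D - C A^{-1} B = 0 - (0) = 0

0.0000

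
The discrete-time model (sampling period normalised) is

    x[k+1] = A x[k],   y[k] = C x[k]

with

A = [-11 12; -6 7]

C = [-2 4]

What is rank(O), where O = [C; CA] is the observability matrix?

1

CA = [[-2, 4]]
Observability matrix O = [C; CA] = [[-2, 4], [-2, 4]]
Every row of O is a scalar multiple of row 1 = [-2, 4] (multipliers 1, 1), so the rows span a one-dimensional space.
O ≠ 0, hence rank(O) = 1.
rank(O) = 1 < n = 2, so the pair (A, C) is not completely observable.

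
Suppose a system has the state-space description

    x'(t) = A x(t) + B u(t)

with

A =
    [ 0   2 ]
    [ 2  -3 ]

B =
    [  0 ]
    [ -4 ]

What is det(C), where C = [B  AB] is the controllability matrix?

-32

AB = [[-8], [12]]
Controllability matrix C = [B  AB] = [[0, -8], [-4, 12]]
det(C) = 0·12 - (-8)·(-4) = 0 - 32 = -32
Since det(C) ≠ 0, rank(C) = 2 and the system is completely controllable.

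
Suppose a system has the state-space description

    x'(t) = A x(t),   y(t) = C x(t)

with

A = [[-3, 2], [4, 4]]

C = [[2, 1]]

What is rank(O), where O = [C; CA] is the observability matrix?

CA = [[-2, 8]]
Observability matrix O = [C; CA] = [[2, 1], [-2, 8]]
det(O) = 2·8 - 1·(-2) = 16 - (-2) = 18 ≠ 0, so rank(O) = 2.
rank(O) = 2 = n, so the pair (A, C) is completely observable.

2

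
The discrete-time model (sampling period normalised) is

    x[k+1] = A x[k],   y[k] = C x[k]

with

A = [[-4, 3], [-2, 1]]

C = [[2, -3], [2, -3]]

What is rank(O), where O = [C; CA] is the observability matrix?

1

CA = [[-2, 3], [-2, 3]]
Observability matrix O = [C; CA] = [[2, -3], [2, -3], [-2, 3], [-2, 3]]
Every row of O is a scalar multiple of row 1 = [2, -3] (multipliers 1, 1, -1, -1), so the rows span a one-dimensional space.
O ≠ 0, hence rank(O) = 1.
rank(O) = 1 < n = 2, so the pair (A, C) is not completely observable.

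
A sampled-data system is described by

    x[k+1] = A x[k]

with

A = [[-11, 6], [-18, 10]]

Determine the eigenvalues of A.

-2, 1

det(zI - A) = z^2 - (tr A)z + det A, with tr A = (-11) + 10 = -1 and det A = (-11)·10 - 6·(-18) = -110 - (-108) = -2.
So p(z) = det(zI - A) = z^2 + z - 2.
Factor z^2 + z - 2: two numbers with sum -1 and product -2 are 1 and -2, so z^2 + z - 2 = (z - 1)(z + 2).
Hence p(z) = (z - 1) (z + 2), with roots -2, 1.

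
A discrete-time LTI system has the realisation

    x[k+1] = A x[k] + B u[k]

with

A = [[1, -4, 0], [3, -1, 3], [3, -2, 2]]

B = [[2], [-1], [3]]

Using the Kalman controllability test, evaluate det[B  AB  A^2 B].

AB = [[6], [16], [14]]
A^2B = [[-58], [44], [14]]
Controllability matrix C = [B  AB  A^2B] = [[2, 6, -58], [-1, 16, 44], [3, 14, 14]]
Expanding along the first row, det(C) = 2·(16·14 - 44·14) - 6·((-1)·14 - 44·3) + (-58)·((-1)·14 - 16·3) = 2·(-392) - 6·(-146) + (-58)·(-62) = 3688
Since det(C) ≠ 0, rank(C) = 3 and the system is completely controllable.

3688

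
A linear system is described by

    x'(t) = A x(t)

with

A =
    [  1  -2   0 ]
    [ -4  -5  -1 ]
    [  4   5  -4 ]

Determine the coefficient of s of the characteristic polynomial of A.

Expand det(sI - A) for the 3×3 matrix.
p(s) = s^3 + 8s^2 + 8s - 65.
(Check: constant term = det(-A) = (-1)^3 det A = -65; coefficient of s^2 = -tr A = 8.)
The coefficient of s is 8.

8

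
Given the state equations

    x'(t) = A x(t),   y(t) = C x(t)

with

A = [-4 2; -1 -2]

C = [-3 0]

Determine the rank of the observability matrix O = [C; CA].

CA = [[12, -6]]
Observability matrix O = [C; CA] = [[-3, 0], [12, -6]]
det(O) = (-3)·(-6) - 0·12 = 18 - 0 = 18 ≠ 0, so rank(O) = 2.
rank(O) = 2 = n, so the pair (A, C) is completely observable.

2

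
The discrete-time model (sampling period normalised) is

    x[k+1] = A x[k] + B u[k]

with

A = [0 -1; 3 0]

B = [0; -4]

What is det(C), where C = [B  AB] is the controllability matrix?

16

AB = [[4], [0]]
Controllability matrix C = [B  AB] = [[0, 4], [-4, 0]]
det(C) = 0·0 - 4·(-4) = 0 - (-16) = 16
Since det(C) ≠ 0, rank(C) = 2 and the system is completely controllable.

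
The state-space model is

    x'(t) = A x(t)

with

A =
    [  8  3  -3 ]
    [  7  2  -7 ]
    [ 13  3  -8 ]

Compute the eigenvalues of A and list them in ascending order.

det(sI - A) = s^3 - (tr A)s^2 + (M11 + M22 + M33)s - det A, where Mii is the 2×2 principal minor of A obtained by deleting row i and column i.
tr A = 8 + 2 + (-8) = 2; M11 = 2·(-8) - (-7)·3 = -16 - (-21) = 5; M22 = 8·(-8) - (-3)·13 = -64 - (-39) = -25; M33 = 8·2 - 3·7 = 16 - 21 = -5; sum of minors = -25.
det A = 8·(2·(-8) - (-7)·3) - 3·(7·(-8) - (-7)·13) + (-3)·(7·3 - 2·13) = 8·5 - 3·35 + (-3)·(-5) = -50.
So p(s) = det(sI - A) = s^3 - 2s^2 - 25s + 50.
Rational-root test: any integer root divides 50. Testing small divisors, s = 2 works: p(2) = 8 + (-8) + (-50) + 50 = 0, so (s - 2) is a factor.
Dividing, p(s) = (s - 2)(s^2 - 25).
Factor s^2 - 25: two numbers with sum 0 and product -25 are 5 and -5, so s^2 - 25 = (s - 5)(s + 5).
Hence p(s) = (s - 5) (s - 2) (s + 5), with roots -5, 2, 5.
At least one eigenvalue has non-negative real part, so the system is not asymptotically stable.

-5, 2, 5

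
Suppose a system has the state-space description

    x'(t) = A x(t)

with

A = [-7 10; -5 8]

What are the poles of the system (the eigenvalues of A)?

det(sI - A) = s^2 - (tr A)s + det A, with tr A = (-7) + 8 = 1 and det A = (-7)·8 - 10·(-5) = -56 - (-50) = -6.
So p(s) = det(sI - A) = s^2 - s - 6.
Factor s^2 - s - 6: two numbers with sum 1 and product -6 are 3 and -2, so s^2 - s - 6 = (s - 3)(s + 2).
Hence p(s) = (s - 3) (s + 2), with roots -2, 3.
At least one eigenvalue has non-negative real part, so the system is not asymptotically stable.

-2, 3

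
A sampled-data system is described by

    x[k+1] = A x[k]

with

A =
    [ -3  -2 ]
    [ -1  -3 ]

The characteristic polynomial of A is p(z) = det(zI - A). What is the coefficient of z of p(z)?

6

For a 2×2 matrix, det(zI - A) = z^2 - (tr A)z + det A.
tr A = -6, det A = 7.
So p(z) = z^2 + 6z + 7.
The coefficient of z is 6.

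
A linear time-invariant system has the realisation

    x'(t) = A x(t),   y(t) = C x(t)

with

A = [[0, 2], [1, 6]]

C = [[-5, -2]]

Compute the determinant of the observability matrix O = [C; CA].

CA = [[-2, -22]]
Observability matrix O = [C; CA] = [[-5, -2], [-2, -22]]
det(O) = (-5)·(-22) - (-2)·(-2) = 110 - 4 = 106
Since det(O) ≠ 0, rank(O) = 2 and the system is completely observable.

106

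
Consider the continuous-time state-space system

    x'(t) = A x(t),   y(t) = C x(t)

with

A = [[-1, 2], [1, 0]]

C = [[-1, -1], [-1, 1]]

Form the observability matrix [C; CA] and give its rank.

CA = [[0, -2], [2, -2]]
Observability matrix O = [C; CA] = [[-1, -1], [-1, 1], [0, -2], [2, -2]]
Take the 2×2 submatrix of O formed by rows 1, 2: [[-1, -1], [-1, 1]]. Its determinant is (-1)·1 - (-1)·(-1) = -1 - 1 = -2 ≠ 0.
So rank(O) ≥ 2; since O has 2 columns, rank(O) = 2.
rank(O) = 2 = n, so the pair (A, C) is completely observable.

2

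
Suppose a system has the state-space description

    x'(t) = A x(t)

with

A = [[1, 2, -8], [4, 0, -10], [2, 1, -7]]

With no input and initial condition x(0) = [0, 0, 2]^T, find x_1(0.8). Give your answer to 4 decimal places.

det(sI - A) = s^3 - (tr A)s^2 + (M11 + M22 + M33)s - det A, where Mii is the 2×2 principal minor of A obtained by deleting row i and column i.
tr A = 1 + 0 + (-7) = -6; M11 = 0·(-7) - (-10)·1 = 0 - (-10) = 10; M22 = 1·(-7) - (-8)·2 = -7 - (-16) = 9; M33 = 1·0 - 2·4 = 0 - 8 = -8; sum of minors = 11.
det A = 1·(0·(-7) - (-10)·1) - 2·(4·(-7) - (-10)·2) + (-8)·(4·1 - 0·2) = 1·10 - 2·(-8) + (-8)·4 = -6.
So p(s) = det(sI - A) = s^3 + 6s^2 + 11s + 6.
Rational-root test: any integer root divides 6. Testing small divisors, s = -1 works: p(-1) = -1 + 6 + (-11) + 6 = 0, so (s + 1) is a factor.
Dividing, p(s) = (s + 1)(s^2 + 5s + 6).
Factor s^2 + 5s + 6: two numbers with sum -5 and product 6 are -2 and -3, so s^2 + 5s + 6 = (s + 2)(s + 3).
Hence p(s) = (s + 1) (s + 2) (s + 3), with roots -3, -2, -1.
The eigenvalues -3, -2, -1 are distinct and real, so A is diagonalisable and x(t) = e^{At} x(0) = V diag(e^{λ_i t}) V^{-1} x(0), where the columns of V are the eigenvectors.
λ = -3: A - (-3)I = [[4, 2, -8], [4, 3, -10], [2, 1, -4]]. v must be orthogonal to every row; (row 1) × (row 2) = [4, 8, 4], so take v_1 = [-1, -2, -1]^T.
λ = -2: A - (-2)I = [[3, 2, -8], [4, 2, -10], [2, 1, -5]]. v must be orthogonal to every row; (row 1) × (row 2) = [-4, -2, -2], so take v_2 = [-2, -1, -1]^T.
λ = -1: A - (-1)I = [[2, 2, -8], [4, 1, -10], [2, 1, -6]]. v must be orthogonal to every row; (row 1) × (row 2) = [-12, -12, -6], so take v_3 = [2, 2, 1]^T.
V = [v_1 v_2 v_3] = [[-1, -2, 2], [-2, -1, 2], [-1, -1, 1]] has det V = 1, so V^{-1} = adj(V)/det V = [[1, 0, -2], [0, 1, -2], [1, 1, -3]].
Modal coordinates z(0) = V^{-1} x(0): 1·0 + 0·0 + (-2)·2 = -4; 0·0 + 1·0 + (-2)·2 = -4; 1·0 + 1·0 + (-3)·2 = -6; so z(0) = [-4, -4, -6]^T.
x_1(t) = Σ_i (v_i)_1 · z_i(0) · e^{λ_i t} (row 1 of V times the modal terms).
x_1(0.8) = (-1)·(-4)·e^{-3·0.8} + (-2)·(-4)·e^{-2·0.8} + 2·(-6)·e^{-1·0.8} = 4·0.090718 + 8·0.201897 + (-12)·0.449329 = -3.4139.

-3.4139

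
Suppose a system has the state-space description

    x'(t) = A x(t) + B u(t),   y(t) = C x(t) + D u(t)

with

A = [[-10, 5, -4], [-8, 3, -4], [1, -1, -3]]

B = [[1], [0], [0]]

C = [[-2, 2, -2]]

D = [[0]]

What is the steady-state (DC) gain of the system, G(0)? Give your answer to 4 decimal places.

G(0) = C(-A)^{-1}B + D = -C A^{-1} B + D.
det A = -30, so A^{-1} = (1/-30)·adj(A) = [[13/30, -19/30, 4/15], [14/15, -17/15, 4/15], [-1/6, 1/6, -1/3]]
A^{-1} B = [13/30, 14/15, -1/6]^T
C A^{-1} B = 4/3
G(0) = D - C A^{-1} B = 0 - (4/3) = -4/3 ≈ -1.3333

-1.3333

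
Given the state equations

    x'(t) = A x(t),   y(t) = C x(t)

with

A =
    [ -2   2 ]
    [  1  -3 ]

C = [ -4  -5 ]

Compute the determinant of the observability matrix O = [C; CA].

CA = [[3, 7]]
Observability matrix O = [C; CA] = [[-4, -5], [3, 7]]
det(O) = (-4)·7 - (-5)·3 = -28 - (-15) = -13
Since det(O) ≠ 0, rank(O) = 2 and the system is completely observable.

-13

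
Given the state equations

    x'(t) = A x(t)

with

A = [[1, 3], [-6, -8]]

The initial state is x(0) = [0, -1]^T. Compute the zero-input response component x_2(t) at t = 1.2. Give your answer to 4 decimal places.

det(sI - A) = s^2 - (tr A)s + det A, with tr A = 1 + (-8) = -7 and det A = 1·(-8) - 3·(-6) = -8 - (-18) = 10.
So p(s) = det(sI - A) = s^2 + 7s + 10.
Factor s^2 + 7s + 10: two numbers with sum -7 and product 10 are -2 and -5, so s^2 + 7s + 10 = (s + 2)(s + 5).
Hence p(s) = (s + 2) (s + 5), with roots -5, -2.
The eigenvalues -5, -2 are distinct and real, so A is diagonalisable and x(t) = e^{At} x(0) = V diag(e^{λ_i t}) V^{-1} x(0), where the columns of V are the eigenvectors.
λ = -5: A - (-5)I = [[6, 3], [-6, -3]]. Row 1 gives 6·v1 + 3·v2 = 0, so take v_1 = [-1, 2]^T.
λ = -2: A - (-2)I = [[3, 3], [-6, -6]]. Row 1 gives 3·v1 + 3·v2 = 0, so take v_2 = [-1, 1]^T.
V = [v_1 v_2] = [[-1, -1], [2, 1]] has det V = 1, so V^{-1} = adj(V)/det V = [[1, 1], [-2, -1]].
Modal coordinates z(0) = V^{-1} x(0): 1·0 + 1·(-1) = -1; (-2)·0 + (-1)·(-1) = 1; so z(0) = [-1, 1]^T.
x_2(t) = Σ_i (v_i)_2 · z_i(0) · e^{λ_i t} (row 2 of V times the modal terms).
x_2(1.2) = 2·(-1)·e^{-5·1.2} + 1·1·e^{-2·1.2} = (-2)·0.002479 + 1·0.090718 = 0.0858.

0.0858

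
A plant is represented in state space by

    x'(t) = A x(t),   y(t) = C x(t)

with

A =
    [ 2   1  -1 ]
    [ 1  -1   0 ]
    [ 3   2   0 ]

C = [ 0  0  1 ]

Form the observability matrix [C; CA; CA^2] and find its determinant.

-13

CA = [[3, 2, 0]]
CA^2 = [[8, 1, -3]]
Observability matrix O = [C; CA; CA^2] = [[0, 0, 1], [3, 2, 0], [8, 1, -3]]
Expanding along the first row, det(O) = 0·(2·(-3) - 0·1) - 0·(3·(-3) - 0·8) + 1·(3·1 - 2·8) = 0·(-6) - 0·(-9) + 1·(-13) = -13
Since det(O) ≠ 0, rank(O) = 3 and the system is completely observable.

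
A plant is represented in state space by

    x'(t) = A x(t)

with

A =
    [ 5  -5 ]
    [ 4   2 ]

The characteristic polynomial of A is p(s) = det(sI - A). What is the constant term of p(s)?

For a 2×2 matrix, det(sI - A) = s^2 - (tr A)s + det A.
tr A = 7, det A = 30.
So p(s) = s^2 - 7s + 30.
The constant term is 30.

30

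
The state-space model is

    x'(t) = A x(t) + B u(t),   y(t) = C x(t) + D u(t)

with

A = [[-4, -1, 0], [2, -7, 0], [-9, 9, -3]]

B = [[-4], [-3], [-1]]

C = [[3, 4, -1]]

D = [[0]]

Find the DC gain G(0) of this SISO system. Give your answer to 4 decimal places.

G(0) = C(-A)^{-1}B + D = -C A^{-1} B + D.
det A = -90, so A^{-1} = (1/-90)·adj(A) = [[-7/30, 1/30, 0], [-1/15, -2/15, 0], [1/2, -1/2, -1/3]]
A^{-1} B = [5/6, 2/3, -1/6]^T
C A^{-1} B = 16/3
G(0) = D - C A^{-1} B = 0 - (16/3) = -16/3 ≈ -5.3333

-5.3333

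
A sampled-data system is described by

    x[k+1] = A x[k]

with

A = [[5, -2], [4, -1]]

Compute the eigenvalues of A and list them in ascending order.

1, 3

det(zI - A) = z^2 - (tr A)z + det A, with tr A = 5 + (-1) = 4 and det A = 5·(-1) - (-2)·4 = -5 - (-8) = 3.
So p(z) = det(zI - A) = z^2 - 4z + 3.
Factor z^2 - 4z + 3: two numbers with sum 4 and product 3 are 3 and 1, so z^2 - 4z + 3 = (z - 3)(z - 1).
Hence p(z) = (z - 3) (z - 1), with roots 1, 3.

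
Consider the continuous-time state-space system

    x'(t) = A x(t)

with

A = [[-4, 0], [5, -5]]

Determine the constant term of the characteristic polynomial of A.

For a 2×2 matrix, det(sI - A) = s^2 - (tr A)s + det A.
tr A = -9, det A = 20.
So p(s) = s^2 + 9s + 20.
The constant term is 20.

20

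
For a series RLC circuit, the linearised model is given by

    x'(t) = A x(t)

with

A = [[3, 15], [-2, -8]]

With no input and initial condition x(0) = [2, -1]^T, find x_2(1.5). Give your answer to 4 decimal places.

det(sI - A) = s^2 - (tr A)s + det A, with tr A = 3 + (-8) = -5 and det A = 3·(-8) - 15·(-2) = -24 - (-30) = 6.
So p(s) = det(sI - A) = s^2 + 5s + 6.
Factor s^2 + 5s + 6: two numbers with sum -5 and product 6 are -2 and -3, so s^2 + 5s + 6 = (s + 2)(s + 3).
Hence p(s) = (s + 2) (s + 3), with roots -3, -2.
The eigenvalues -3, -2 are distinct and real, so A is diagonalisable and x(t) = e^{At} x(0) = V diag(e^{λ_i t}) V^{-1} x(0), where the columns of V are the eigenvectors.
λ = -3: A - (-3)I = [[6, 15], [-2, -5]]. Row 1 gives 6·v1 + 15·v2 = 0, so take v_1 = [-5, 2]^T.
λ = -2: A - (-2)I = [[5, 15], [-2, -6]]. Row 1 gives 5·v1 + 15·v2 = 0, so take v_2 = [3, -1]^T.
V = [v_1 v_2] = [[-5, 3], [2, -1]] has det V = -1, so V^{-1} = adj(V)/det V = [[1, 3], [2, 5]].
Modal coordinates z(0) = V^{-1} x(0): 1·2 + 3·(-1) = -1; 2·2 + 5·(-1) = -1; so z(0) = [-1, -1]^T.
x_2(t) = Σ_i (v_i)_2 · z_i(0) · e^{λ_i t} (row 2 of V times the modal terms).
x_2(1.5) = 2·(-1)·e^{-3·1.5} + (-1)·(-1)·e^{-2·1.5} = (-2)·0.011109 + 1·0.049787 = 0.0276.

0.0276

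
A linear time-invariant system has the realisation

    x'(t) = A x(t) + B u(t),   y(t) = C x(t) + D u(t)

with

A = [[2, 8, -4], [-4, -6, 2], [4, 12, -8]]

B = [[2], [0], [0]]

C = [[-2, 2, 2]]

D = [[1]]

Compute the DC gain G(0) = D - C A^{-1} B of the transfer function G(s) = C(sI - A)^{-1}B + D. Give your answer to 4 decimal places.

G(0) = C(-A)^{-1}B + D = -C A^{-1} B + D.
det A = -48, so A^{-1} = (1/-48)·adj(A) = [[-1/2, -1/3, 1/6], [1/2, 0, -1/4], [1/2, -1/6, -5/12]]
A^{-1} B = [-1, 1, 1]^T
C A^{-1} B = 6
G(0) = D - C A^{-1} B = 1 - (6) = -5

-5.0000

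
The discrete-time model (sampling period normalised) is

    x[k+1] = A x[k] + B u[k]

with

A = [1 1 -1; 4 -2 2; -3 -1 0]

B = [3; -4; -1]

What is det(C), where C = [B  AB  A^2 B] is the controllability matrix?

-788

AB = [[0], [18], [-5]]
A^2B = [[23], [-46], [-18]]
Controllability matrix C = [B  AB  A^2B] = [[3, 0, 23], [-4, 18, -46], [-1, -5, -18]]
Expanding along the first row, det(C) = 3·(18·(-18) - (-46)·(-5)) - 0·((-4)·(-18) - (-46)·(-1)) + 23·((-4)·(-5) - 18·(-1)) = 3·(-554) - 0·26 + 23·38 = -788
Since det(C) ≠ 0, rank(C) = 3 and the system is completely controllable.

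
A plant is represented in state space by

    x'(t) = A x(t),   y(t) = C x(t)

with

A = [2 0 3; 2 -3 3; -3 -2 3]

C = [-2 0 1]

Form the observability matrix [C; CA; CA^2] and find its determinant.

-318

CA = [[-7, -2, -3]]
CA^2 = [[-9, 12, -36]]
Observability matrix O = [C; CA; CA^2] = [[-2, 0, 1], [-7, -2, -3], [-9, 12, -36]]
Expanding along the first row, det(O) = (-2)·((-2)·(-36) - (-3)·12) - 0·((-7)·(-36) - (-3)·(-9)) + 1·((-7)·12 - (-2)·(-9)) = (-2)·108 - 0·225 + 1·(-102) = -318
Since det(O) ≠ 0, rank(O) = 3 and the system is completely observable.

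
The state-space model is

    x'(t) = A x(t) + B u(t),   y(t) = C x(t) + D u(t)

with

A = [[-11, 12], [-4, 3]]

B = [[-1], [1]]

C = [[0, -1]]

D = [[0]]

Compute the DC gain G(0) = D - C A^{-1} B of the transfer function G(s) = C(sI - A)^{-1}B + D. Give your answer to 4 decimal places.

G(0) = C(-A)^{-1}B + D = -C A^{-1} B + D.
det A = 15, so A^{-1} = (1/15)·adj(A) = [[1/5, -4/5], [4/15, -11/15]]
A^{-1} B = [-1, -1]^T
C A^{-1} B = 1
G(0) = D - C A^{-1} B = 0 - (1) = -1

-1.0000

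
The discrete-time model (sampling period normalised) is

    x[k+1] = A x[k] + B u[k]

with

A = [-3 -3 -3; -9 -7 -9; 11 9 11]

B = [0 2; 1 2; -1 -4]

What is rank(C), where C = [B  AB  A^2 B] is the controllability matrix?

2

AB = [[0, 0], [2, 4], [-2, -4]]
A^2B = [[0, 0], [4, 8], [-4, -8]]
Controllability matrix C = [B  AB  A^2B] = [[0, 2, 0, 0, 0, 0], [1, 2, 2, 4, 4, 8], [-1, -4, -2, -4, -4, -8]]
The rows r1, r2, r3 of C are linearly dependent: r1 + r2 + r3 = 0 (check each entry), so rank(C) ≤ 2.
The 2×2 minor from rows 1, 2, columns 1, 2 is 0·2 - 2·1 = 0 - 2 = -2 ≠ 0, so rank(C) = 2.
rank(C) = 2 < n = 3, so the pair (A, B) is not completely controllable.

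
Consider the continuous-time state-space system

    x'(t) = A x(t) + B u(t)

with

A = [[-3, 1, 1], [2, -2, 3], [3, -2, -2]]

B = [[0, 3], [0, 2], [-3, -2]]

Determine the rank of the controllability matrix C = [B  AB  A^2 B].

3

AB = [[-3, -9], [-9, -4], [6, 9]]
A^2B = [[6, 32], [30, 17], [-3, -37]]
Controllability matrix C = [B  AB  A^2B] = [[0, 3, -3, -9, 6, 32], [0, 2, -9, -4, 30, 17], [-3, -2, 6, 9, -3, -37]]
Take the 3×3 submatrix of C formed by columns 1, 2, 3: [[0, 3, -3], [0, 2, -9], [-3, -2, 6]]. Its determinant is 0·(2·6 - (-9)·(-2)) - 3·(0·6 - (-9)·(-3)) + (-3)·(0·(-2) - 2·(-3)) = 0·(-6) - 3·(-27) + (-3)·6 = 63 ≠ 0.
So rank(C) ≥ 3; since C has 3 rows, rank(C) = 3.
rank(C) = 3 = n, so the pair (A, B) is completely controllable.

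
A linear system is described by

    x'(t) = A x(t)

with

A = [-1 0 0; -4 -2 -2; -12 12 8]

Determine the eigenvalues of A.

det(sI - A) = s^3 - (tr A)s^2 + (M11 + M22 + M33)s - det A, where Mii is the 2×2 principal minor of A obtained by deleting row i and column i.
tr A = (-1) + (-2) + 8 = 5; M11 = (-2)·8 - (-2)·12 = -16 - (-24) = 8; M22 = (-1)·8 - 0·(-12) = -8 - 0 = -8; M33 = (-1)·(-2) - 0·(-4) = 2 - 0 = 2; sum of minors = 2.
det A = (-1)·((-2)·8 - (-2)·12) - 0·((-4)·8 - (-2)·(-12)) + 0·((-4)·12 - (-2)·(-12)) = (-1)·8 - 0·(-56) + 0·(-72) = -8.
So p(s) = det(sI - A) = s^3 - 5s^2 + 2s + 8.
Rational-root test: any integer root divides 8. Testing small divisors, s = -1 works: p(-1) = -1 + (-5) + (-2) + 8 = 0, so (s + 1) is a factor.
Dividing, p(s) = (s + 1)(s^2 - 6s + 8).
Factor s^2 - 6s + 8: two numbers with sum 6 and product 8 are 4 and 2, so s^2 - 6s + 8 = (s - 4)(s - 2).
Hence p(s) = (s - 4) (s - 2) (s + 1), with roots -1, 2, 4.
At least one eigenvalue has non-negative real part, so the system is not asymptotically stable.

-1, 2, 4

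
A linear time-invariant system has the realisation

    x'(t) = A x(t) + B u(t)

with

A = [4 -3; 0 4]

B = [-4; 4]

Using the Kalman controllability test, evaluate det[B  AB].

AB = [[-28], [16]]
Controllability matrix C = [B  AB] = [[-4, -28], [4, 16]]
det(C) = (-4)·16 - (-28)·4 = -64 - (-112) = 48
Since det(C) ≠ 0, rank(C) = 2 and the system is completely controllable.

48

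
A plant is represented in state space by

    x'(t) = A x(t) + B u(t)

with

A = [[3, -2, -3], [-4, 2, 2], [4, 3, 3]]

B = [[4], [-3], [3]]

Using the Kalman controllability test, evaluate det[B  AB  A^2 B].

AB = [[9], [-16], [16]]
A^2B = [[11], [-36], [36]]
Controllability matrix C = [B  AB  A^2B] = [[4, 9, 11], [-3, -16, -36], [3, 16, 36]]
Expanding along the first row, det(C) = 4·((-16)·36 - (-36)·16) - 9·((-3)·36 - (-36)·3) + 11·((-3)·16 - (-16)·3) = 4·0 - 9·0 + 11·0 = 0
Since det(C) = 0, rank(C) < 3 and the system is not completely controllable.

0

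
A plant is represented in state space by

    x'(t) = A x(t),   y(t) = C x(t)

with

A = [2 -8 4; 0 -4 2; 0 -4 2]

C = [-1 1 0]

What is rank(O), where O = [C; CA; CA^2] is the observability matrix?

CA = [[-2, 4, -2]]
CA^2 = [[-4, 8, -4]]
Observability matrix O = [C; CA; CA^2] = [[-1, 1, 0], [-2, 4, -2], [-4, 8, -4]]
The columns c1, c2, c3 of O are linearly dependent: c1 + c2 + c3 = 0 (check each entry), so rank(O) ≤ 2.
The 2×2 minor from rows 1, 2, columns 1, 2 is (-1)·4 - 1·(-2) = -4 - (-2) = -2 ≠ 0, so rank(O) = 2.
rank(O) = 2 < n = 3, so the pair (A, C) is not completely observable.

2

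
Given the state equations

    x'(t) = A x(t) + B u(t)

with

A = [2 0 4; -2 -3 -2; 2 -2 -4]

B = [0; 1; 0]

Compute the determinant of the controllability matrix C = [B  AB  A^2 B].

16

AB = [[0], [-3], [-2]]
A^2B = [[-8], [13], [14]]
Controllability matrix C = [B  AB  A^2B] = [[0, 0, -8], [1, -3, 13], [0, -2, 14]]
Expanding along the first row, det(C) = 0·((-3)·14 - 13·(-2)) - 0·(1·14 - 13·0) + (-8)·(1·(-2) - (-3)·0) = 0·(-16) - 0·14 + (-8)·(-2) = 16
Since det(C) ≠ 0, rank(C) = 3 and the system is completely controllable.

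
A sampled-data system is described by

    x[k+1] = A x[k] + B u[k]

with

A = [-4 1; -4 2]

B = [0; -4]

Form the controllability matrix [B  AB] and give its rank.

2

AB = [[-4], [-8]]
Controllability matrix C = [B  AB] = [[0, -4], [-4, -8]]
det(C) = 0·(-8) - (-4)·(-4) = 0 - 16 = -16 ≠ 0, so rank(C) = 2.
rank(C) = 2 = n, so the pair (A, B) is completely controllable.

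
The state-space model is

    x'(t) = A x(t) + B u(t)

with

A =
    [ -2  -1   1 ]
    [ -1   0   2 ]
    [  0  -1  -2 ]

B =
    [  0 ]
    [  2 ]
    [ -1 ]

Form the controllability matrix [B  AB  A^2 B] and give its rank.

3

AB = [[-3], [-2], [0]]
A^2B = [[8], [3], [2]]
Controllability matrix C = [B  AB  A^2B] = [[0, -3, 8], [2, -2, 3], [-1, 0, 2]]
det(C) = 0·((-2)·2 - 3·0) - (-3)·(2·2 - 3·(-1)) + 8·(2·0 - (-2)·(-1)) = 0·(-4) - (-3)·7 + 8·(-2) = 5 ≠ 0, so rank(C) = 3.
rank(C) = 3 = n, so the pair (A, B) is completely controllable.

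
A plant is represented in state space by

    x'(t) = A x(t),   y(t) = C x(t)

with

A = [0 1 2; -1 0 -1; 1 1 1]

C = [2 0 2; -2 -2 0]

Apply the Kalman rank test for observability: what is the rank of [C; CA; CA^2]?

CA = [[2, 4, 6], [2, -2, -2]]
CA^2 = [[2, 8, 6], [0, 0, 4]]
Observability matrix O = [C; CA; CA^2] = [[2, 0, 2], [-2, -2, 0], [2, 4, 6], [2, -2, -2], [2, 8, 6], [0, 0, 4]]
Take the 3×3 submatrix of O formed by rows 1, 2, 3: [[2, 0, 2], [-2, -2, 0], [2, 4, 6]]. Its determinant is 2·((-2)·6 - 0·4) - 0·((-2)·6 - 0·2) + 2·((-2)·4 - (-2)·2) = 2·(-12) - 0·(-12) + 2·(-4) = -32 ≠ 0.
So rank(O) ≥ 3; since O has 3 columns, rank(O) = 3.
rank(O) = 3 = n, so the pair (A, C) is completely observable.

3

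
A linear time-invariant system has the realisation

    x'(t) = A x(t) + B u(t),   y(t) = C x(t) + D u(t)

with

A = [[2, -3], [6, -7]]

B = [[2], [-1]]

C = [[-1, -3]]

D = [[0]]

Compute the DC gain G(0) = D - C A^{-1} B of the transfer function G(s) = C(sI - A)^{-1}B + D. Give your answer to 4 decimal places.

G(0) = C(-A)^{-1}B + D = -C A^{-1} B + D.
det A = 4, so A^{-1} = (1/4)·adj(A) = [[-7/4, 3/4], [-3/2, 1/2]]
A^{-1} B = [-17/4, -7/2]^T
C A^{-1} B = 59/4
G(0) = D - C A^{-1} B = 0 - (59/4) = -59/4 ≈ -14.7500

-14.7500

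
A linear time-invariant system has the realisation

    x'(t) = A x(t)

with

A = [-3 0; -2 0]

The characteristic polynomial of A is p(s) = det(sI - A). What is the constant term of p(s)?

For a 2×2 matrix, det(sI - A) = s^2 - (tr A)s + det A.
tr A = -3, det A = 0.
So p(s) = s^2 + 3s.
The constant term is 0.

0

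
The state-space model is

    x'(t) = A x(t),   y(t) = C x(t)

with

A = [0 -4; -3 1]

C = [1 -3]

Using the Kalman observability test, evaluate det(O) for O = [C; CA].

CA = [[9, -7]]
Observability matrix O = [C; CA] = [[1, -3], [9, -7]]
det(O) = 1·(-7) - (-3)·9 = -7 - (-27) = 20
Since det(O) ≠ 0, rank(O) = 2 and the system is completely observable.

20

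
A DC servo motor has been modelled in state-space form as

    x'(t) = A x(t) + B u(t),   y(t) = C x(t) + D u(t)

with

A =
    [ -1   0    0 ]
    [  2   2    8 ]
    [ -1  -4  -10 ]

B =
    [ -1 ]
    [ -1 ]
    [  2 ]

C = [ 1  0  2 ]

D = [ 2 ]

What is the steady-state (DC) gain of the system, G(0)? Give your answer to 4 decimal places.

G(0) = C(-A)^{-1}B + D = -C A^{-1} B + D.
det A = -12, so A^{-1} = (1/-12)·adj(A) = [[-1, 0, 0], [-1, -5/6, -2/3], [1/2, 1/3, 1/6]]
A^{-1} B = [1, 1/2, -1/2]^T
C A^{-1} B = 0
G(0) = D - C A^{-1} B = 2 - (0) = 2

2.0000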